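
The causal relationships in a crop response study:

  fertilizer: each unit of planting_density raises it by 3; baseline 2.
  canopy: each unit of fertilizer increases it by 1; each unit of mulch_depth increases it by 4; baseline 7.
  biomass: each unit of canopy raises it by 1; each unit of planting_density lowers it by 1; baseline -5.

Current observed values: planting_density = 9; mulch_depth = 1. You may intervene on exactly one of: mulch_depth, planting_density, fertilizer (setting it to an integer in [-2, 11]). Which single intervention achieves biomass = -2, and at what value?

Intervening on mulch_depth: biomass = 4*mulch_depth + 22. Reaching -2 requires mulch_depth = -6, outside [-2, 11].
Intervening on planting_density: biomass = 2*planting_density + 8. Reaching -2 requires planting_density = -5, outside [-2, 11].
Intervening on fertilizer: with other inputs at their observed values, biomass = fertilizer - 3. Solving for -2 gives fertilizer = 1, within [-2, 11].

set fertilizer = 1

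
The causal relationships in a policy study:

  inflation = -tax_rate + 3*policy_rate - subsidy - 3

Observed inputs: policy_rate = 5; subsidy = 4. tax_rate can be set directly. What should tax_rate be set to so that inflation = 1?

Substituting into the inflation equation gives inflation = -tax_rate + 8.
Solve -tax_rate + 8 = 1: tax_rate = (1 - 8) / -1 = 7.

tax_rate = 7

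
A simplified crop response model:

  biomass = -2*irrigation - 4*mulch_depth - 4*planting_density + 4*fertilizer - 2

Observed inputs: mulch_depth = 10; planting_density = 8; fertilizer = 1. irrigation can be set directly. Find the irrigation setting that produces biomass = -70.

irrigation = 0

Substituting into the biomass equation gives biomass = -2*irrigation - 70.
Solve -2*irrigation - 70 = -70: irrigation = (-70 + 70) / -2 = 0.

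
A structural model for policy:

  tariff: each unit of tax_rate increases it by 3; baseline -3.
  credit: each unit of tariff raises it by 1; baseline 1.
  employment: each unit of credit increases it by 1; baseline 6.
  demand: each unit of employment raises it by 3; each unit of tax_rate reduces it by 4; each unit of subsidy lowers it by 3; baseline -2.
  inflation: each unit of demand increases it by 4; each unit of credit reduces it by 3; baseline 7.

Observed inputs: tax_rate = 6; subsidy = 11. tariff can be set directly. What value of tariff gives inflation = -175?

Intervening on tariff fixes its value directly, overriding its dependence on tax_rate.
Substituting into the employment equation gives employment = tariff + 7.
This gives demand = 3*tariff - 38.
Substituting into the inflation equation gives inflation = 9*tariff - 148.
Solve 9*tariff - 148 = -175: tariff = (-175 + 148) / 9 = -3.

tariff = -3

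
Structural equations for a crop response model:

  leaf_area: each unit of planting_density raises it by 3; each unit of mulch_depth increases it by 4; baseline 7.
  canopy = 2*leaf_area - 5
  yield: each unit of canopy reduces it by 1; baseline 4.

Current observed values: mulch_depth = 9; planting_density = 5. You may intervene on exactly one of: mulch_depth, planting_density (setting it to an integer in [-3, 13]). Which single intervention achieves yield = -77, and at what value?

Intervening on mulch_depth: yield = -8*mulch_depth - 35. Reaching -77 requires mulch_depth = 21/4, not an integer.
Intervening on planting_density: with other inputs at their observed values, yield = -6*planting_density - 77. Solving for -77 gives planting_density = 0, within [-3, 13].

set planting_density = 0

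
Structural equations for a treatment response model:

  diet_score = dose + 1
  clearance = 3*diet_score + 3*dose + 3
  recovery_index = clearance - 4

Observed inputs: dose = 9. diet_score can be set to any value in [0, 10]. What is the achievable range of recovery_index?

Intervening on diet_score fixes its value directly, overriding its dependence on dose.
Substituting into the clearance equation gives clearance = 3*diet_score + 30.
Substituting into the recovery_index equation gives recovery_index = 3*diet_score + 26.
Linear in diet_score, so extremes are at the endpoints: diet_score = 0 gives recovery_index = 26; diet_score = 10 gives recovery_index = 56.

26 to 56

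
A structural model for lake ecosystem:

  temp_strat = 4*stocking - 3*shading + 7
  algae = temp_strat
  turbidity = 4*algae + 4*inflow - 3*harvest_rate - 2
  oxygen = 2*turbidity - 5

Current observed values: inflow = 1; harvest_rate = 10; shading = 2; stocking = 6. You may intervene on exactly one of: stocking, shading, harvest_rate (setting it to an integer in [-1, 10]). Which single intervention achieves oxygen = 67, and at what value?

Intervening on stocking: oxygen = 32*stocking - 53. Reaching 67 requires stocking = 15/4, not an integer.
Intervening on shading: with other inputs at their observed values, oxygen = -24*shading + 187. Solving for 67 gives shading = 5, within [-1, 10].
Intervening on harvest_rate: oxygen = -6*harvest_rate + 199. Reaching 67 requires harvest_rate = 22, outside [-1, 10].

set shading = 5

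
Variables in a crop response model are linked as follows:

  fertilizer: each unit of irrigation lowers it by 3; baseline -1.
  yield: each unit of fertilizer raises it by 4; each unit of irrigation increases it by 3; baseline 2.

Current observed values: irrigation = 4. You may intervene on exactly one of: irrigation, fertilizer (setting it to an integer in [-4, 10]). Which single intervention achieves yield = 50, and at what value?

Intervening on irrigation: yield = -9*irrigation - 2. Reaching 50 requires irrigation = -52/9, not an integer.
Intervening on fertilizer: with other inputs at their observed values, yield = 4*fertilizer + 14. Solving for 50 gives fertilizer = 9, within [-4, 10].

set fertilizer = 9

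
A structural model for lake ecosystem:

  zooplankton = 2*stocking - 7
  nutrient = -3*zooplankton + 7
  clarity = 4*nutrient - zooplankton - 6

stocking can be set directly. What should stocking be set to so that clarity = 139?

stocking = -1

Substituting into the nutrient equation gives nutrient = -6*stocking + 28.
Substituting into the clarity equation gives clarity = -26*stocking + 113.
Solve -26*stocking + 113 = 139: stocking = (139 - 113) / -26 = -1.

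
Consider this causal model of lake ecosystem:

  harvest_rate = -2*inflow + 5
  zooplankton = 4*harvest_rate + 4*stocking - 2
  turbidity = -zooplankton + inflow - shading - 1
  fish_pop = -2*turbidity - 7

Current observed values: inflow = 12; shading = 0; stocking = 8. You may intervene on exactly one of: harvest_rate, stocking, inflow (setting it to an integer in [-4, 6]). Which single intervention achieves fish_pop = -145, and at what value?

Intervening on harvest_rate: fish_pop = 8*harvest_rate + 31. Reaching -145 requires harvest_rate = -22, outside [-4, 6].
Intervening on stocking: with other inputs at their observed values, fish_pop = 8*stocking - 185. Solving for -145 gives stocking = 5, within [-4, 6].
Intervening on inflow: fish_pop = -18*inflow + 95. Reaching -145 requires inflow = 40/3, not an integer.

set stocking = 5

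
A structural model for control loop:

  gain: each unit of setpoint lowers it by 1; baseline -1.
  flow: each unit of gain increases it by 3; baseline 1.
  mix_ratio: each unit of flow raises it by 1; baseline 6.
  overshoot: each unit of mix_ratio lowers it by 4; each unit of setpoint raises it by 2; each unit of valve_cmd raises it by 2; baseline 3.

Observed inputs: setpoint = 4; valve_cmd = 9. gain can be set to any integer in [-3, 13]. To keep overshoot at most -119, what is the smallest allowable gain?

Intervening on gain fixes its value directly, overriding its dependence on setpoint.
Substituting into the mix_ratio equation gives mix_ratio = 3*gain + 7.
Substituting into the overshoot equation gives overshoot = -12*gain + 1.
Require -12*gain + 1 ≤ -119, so gain ≥ 10.
The smallest integer in [-3, 13] satisfying this is 10.

gain = 10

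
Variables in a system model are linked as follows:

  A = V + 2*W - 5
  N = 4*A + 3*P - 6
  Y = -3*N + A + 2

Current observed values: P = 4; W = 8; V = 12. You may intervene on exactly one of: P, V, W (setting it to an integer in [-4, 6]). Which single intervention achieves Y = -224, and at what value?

Intervening on P: with other inputs at their observed values, Y = -9*P - 233. Solving for -224 gives P = -1, within [-4, 6].
Intervening on V: Y = -11*V - 137. Reaching -224 requires V = 87/11, not an integer.
Intervening on W: Y = -22*W - 93. Reaching -224 requires W = 131/22, not an integer.

set P = -1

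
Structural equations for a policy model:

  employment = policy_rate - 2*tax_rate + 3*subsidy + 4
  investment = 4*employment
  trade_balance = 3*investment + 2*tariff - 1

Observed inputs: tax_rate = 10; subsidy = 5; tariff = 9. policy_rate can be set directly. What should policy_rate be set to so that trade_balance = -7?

policy_rate = -1

Substituting into the employment equation gives employment = policy_rate - 1.
Substituting into the investment equation gives investment = 4*policy_rate - 4.
Substituting into the trade_balance equation gives trade_balance = 12*policy_rate + 5.
Solve 12*policy_rate + 5 = -7: policy_rate = (-7 - 5) / 12 = -1.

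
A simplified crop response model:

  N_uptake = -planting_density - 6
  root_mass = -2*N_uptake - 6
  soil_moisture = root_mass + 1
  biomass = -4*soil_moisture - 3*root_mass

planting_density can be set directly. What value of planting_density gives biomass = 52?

planting_density = -7

Substituting into the root_mass equation gives root_mass = 2*planting_density + 6.
Substituting into the soil_moisture equation gives soil_moisture = 2*planting_density + 7.
biomass becomes -14*planting_density - 46.
Solve -14*planting_density - 46 = 52: planting_density = (52 + 46) / -14 = -7.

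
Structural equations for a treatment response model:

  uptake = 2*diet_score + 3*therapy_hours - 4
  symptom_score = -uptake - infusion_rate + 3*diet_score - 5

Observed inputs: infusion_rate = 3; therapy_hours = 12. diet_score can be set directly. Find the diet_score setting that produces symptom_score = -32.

Substituting into the uptake equation gives uptake = 2*diet_score + 32.
This gives symptom_score = diet_score - 40.
Solve diet_score - 40 = -32: diet_score = (-32 + 40) / 1 = 8.

diet_score = 8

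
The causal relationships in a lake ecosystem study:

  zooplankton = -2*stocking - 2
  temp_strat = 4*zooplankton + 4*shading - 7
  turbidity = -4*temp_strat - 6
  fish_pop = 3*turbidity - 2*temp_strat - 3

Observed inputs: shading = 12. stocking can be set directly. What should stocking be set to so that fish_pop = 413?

stocking = 8

Substituting into the temp_strat equation gives temp_strat = -8*stocking + 33.
turbidity becomes 32*stocking - 138.
This gives fish_pop = 112*stocking - 483.
Solve 112*stocking - 483 = 413: stocking = (413 + 483) / 112 = 8.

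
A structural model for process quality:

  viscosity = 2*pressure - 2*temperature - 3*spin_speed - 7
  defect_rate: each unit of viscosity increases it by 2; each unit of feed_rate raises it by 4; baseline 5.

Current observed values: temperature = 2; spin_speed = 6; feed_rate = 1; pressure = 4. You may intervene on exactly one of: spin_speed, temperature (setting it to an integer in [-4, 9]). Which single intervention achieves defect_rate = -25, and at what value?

set temperature = 0

Intervening on spin_speed: defect_rate = -6*spin_speed + 3. Reaching -25 requires spin_speed = 14/3, not an integer.
Intervening on temperature: with other inputs at their observed values, defect_rate = -4*temperature - 25. Solving for -25 gives temperature = 0, within [-4, 9].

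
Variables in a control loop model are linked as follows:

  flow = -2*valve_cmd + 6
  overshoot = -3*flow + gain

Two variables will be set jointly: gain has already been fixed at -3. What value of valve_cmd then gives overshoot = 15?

With gain held at -3:
Substituting into the overshoot equation gives overshoot = 6*valve_cmd - 21.
Solve 6*valve_cmd - 21 = 15: valve_cmd = (15 + 21) / 6 = 6.

valve_cmd = 6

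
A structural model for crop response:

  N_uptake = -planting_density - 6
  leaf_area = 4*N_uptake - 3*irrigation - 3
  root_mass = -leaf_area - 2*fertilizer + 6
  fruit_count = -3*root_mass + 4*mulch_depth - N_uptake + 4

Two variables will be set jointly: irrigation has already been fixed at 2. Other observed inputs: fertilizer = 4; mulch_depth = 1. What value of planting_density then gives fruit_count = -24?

planting_density = -5

With irrigation held at 2:
Substituting into the leaf_area equation gives leaf_area = -4*planting_density - 33.
root_mass becomes 4*planting_density + 31.
fruit_count becomes -11*planting_density - 79.
Solve -11*planting_density - 79 = -24: planting_density = (-24 + 79) / -11 = -5.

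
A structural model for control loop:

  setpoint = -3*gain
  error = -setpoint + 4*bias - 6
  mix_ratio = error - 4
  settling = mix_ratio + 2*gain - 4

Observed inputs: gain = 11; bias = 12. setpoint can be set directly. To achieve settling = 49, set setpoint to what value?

setpoint = 7

Intervening on setpoint fixes its value directly, overriding its dependence on gain.
Substituting into the error equation gives error = -setpoint + 42.
Substituting into the mix_ratio equation gives mix_ratio = -setpoint + 38.
settling becomes -setpoint + 56.
Solve -setpoint + 56 = 49: setpoint = (49 - 56) / -1 = 7.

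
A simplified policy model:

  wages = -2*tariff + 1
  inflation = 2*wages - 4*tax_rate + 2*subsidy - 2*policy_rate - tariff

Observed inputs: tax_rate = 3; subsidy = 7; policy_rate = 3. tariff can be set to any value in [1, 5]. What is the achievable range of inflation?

Substituting into the inflation equation gives inflation = -5*tariff - 2.
Linear in tariff, so extremes are at the endpoints: tariff = 1 gives inflation = -7; tariff = 5 gives inflation = -27.

-27 to -7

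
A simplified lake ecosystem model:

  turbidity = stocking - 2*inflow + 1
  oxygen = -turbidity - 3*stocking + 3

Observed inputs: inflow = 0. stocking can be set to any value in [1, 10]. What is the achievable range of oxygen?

-38 to -2

Substituting into the turbidity equation gives turbidity = stocking + 1.
This gives oxygen = -4*stocking + 2.
Linear in stocking, so extremes are at the endpoints: stocking = 1 gives oxygen = -2; stocking = 10 gives oxygen = -38.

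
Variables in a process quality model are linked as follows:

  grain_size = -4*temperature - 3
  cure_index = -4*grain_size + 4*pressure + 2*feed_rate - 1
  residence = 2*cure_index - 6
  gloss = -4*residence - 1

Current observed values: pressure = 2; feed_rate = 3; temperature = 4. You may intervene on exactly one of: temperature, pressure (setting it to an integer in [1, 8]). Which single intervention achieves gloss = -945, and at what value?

Intervening on temperature: with other inputs at their observed values, gloss = -128*temperature - 177. Solving for -945 gives temperature = 6, within [1, 8].
Intervening on pressure: gloss = -32*pressure - 625. Reaching -945 requires pressure = 10, outside [1, 8].

set temperature = 6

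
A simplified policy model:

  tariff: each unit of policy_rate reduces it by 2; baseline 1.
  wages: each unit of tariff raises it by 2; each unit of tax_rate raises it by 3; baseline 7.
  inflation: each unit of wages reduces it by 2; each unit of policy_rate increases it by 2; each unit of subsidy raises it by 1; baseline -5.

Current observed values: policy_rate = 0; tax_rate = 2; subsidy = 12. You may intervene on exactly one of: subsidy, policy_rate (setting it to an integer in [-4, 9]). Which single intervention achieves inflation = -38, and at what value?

Intervening on subsidy: with other inputs at their observed values, inflation = subsidy - 35. Solving for -38 gives subsidy = -3, within [-4, 9].
Intervening on policy_rate: inflation = 10*policy_rate - 23. Reaching -38 requires policy_rate = -3/2, not an integer.

set subsidy = -3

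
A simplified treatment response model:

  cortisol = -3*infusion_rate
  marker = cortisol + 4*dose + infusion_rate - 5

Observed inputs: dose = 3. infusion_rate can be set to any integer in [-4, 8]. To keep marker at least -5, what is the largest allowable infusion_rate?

Substituting into the marker equation gives marker = -2*infusion_rate + 7.
Require -2*infusion_rate + 7 ≥ -5, so infusion_rate ≤ 6.
The largest integer in [-4, 8] satisfying this is 6.

infusion_rate = 6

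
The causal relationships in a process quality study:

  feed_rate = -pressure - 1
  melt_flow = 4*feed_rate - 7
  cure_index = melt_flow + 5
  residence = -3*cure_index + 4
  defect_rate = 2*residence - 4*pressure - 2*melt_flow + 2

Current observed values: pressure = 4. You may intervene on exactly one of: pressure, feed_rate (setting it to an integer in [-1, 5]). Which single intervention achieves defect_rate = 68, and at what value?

set pressure = 0

Intervening on pressure: with other inputs at their observed values, defect_rate = 28*pressure + 68. Solving for 68 gives pressure = 0, within [-1, 5].
Intervening on feed_rate: defect_rate = -32*feed_rate + 20. Reaching 68 requires feed_rate = -3/2, not an integer.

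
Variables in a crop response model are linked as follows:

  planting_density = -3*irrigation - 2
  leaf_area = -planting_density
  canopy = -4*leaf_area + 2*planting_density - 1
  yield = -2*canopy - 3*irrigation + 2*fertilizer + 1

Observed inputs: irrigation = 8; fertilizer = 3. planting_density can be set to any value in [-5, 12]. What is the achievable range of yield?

-159 to 45

Intervening on planting_density fixes its value directly, overriding its dependence on irrigation.
Substituting into the canopy equation gives canopy = 6*planting_density - 1.
Substituting into the yield equation gives yield = -12*planting_density - 15.
Linear in planting_density, so extremes are at the endpoints: planting_density = -5 gives yield = 45; planting_density = 12 gives yield = -159.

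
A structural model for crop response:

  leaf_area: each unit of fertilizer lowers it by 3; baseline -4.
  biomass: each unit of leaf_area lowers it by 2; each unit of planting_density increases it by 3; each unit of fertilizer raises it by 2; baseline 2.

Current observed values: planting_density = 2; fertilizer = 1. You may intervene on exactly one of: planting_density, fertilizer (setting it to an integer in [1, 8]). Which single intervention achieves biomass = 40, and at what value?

Intervening on planting_density: biomass = 3*planting_density + 18. Reaching 40 requires planting_density = 22/3, not an integer.
Intervening on fertilizer: with other inputs at their observed values, biomass = 8*fertilizer + 16. Solving for 40 gives fertilizer = 3, within [1, 8].

set fertilizer = 3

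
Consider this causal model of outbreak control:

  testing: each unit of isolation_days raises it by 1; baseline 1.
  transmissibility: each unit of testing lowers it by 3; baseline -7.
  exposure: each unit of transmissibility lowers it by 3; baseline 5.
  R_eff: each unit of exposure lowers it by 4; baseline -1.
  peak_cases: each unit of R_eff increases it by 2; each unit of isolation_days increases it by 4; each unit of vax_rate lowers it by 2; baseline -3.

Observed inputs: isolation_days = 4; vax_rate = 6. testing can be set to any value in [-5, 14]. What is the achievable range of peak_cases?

Intervening on testing fixes its value directly, overriding its dependence on isolation_days.
Substituting into the exposure equation gives exposure = 9*testing + 26.
Substituting into the R_eff equation gives R_eff = -36*testing - 105.
Substituting into the peak_cases equation gives peak_cases = -72*testing - 209.
Linear in testing, so extremes are at the endpoints: testing = -5 gives peak_cases = 151; testing = 14 gives peak_cases = -1217.

-1217 to 151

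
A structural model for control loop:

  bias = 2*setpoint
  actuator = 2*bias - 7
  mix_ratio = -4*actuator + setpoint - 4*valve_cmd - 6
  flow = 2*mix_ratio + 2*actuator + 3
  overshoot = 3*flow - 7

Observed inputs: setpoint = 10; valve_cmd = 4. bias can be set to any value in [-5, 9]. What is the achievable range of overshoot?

-268 to 236

Intervening on bias fixes its value directly, overriding its dependence on setpoint.
Substituting into the mix_ratio equation gives mix_ratio = -8*bias + 16.
Substituting into the flow equation gives flow = -12*bias + 21.
Substituting into the overshoot equation gives overshoot = -36*bias + 56.
Linear in bias, so extremes are at the endpoints: bias = -5 gives overshoot = 236; bias = 9 gives overshoot = -268.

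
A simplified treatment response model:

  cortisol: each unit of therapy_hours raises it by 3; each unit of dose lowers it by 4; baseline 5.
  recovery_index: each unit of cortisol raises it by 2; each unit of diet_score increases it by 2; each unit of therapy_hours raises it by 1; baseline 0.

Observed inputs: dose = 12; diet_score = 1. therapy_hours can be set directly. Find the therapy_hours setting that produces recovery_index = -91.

therapy_hours = -1

Substituting into the cortisol equation gives cortisol = 3*therapy_hours - 43.
recovery_index becomes 7*therapy_hours - 84.
Solve 7*therapy_hours - 84 = -91: therapy_hours = (-91 + 84) / 7 = -1.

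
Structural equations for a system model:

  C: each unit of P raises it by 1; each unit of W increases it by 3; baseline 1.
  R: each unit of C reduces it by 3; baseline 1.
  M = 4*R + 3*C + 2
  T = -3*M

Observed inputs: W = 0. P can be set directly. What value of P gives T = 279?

Substituting into the C equation gives C = P + 1.
R becomes -3*P - 2.
Substituting into the M equation gives M = -9*P - 3.
T becomes 27*P + 9.
Solve 27*P + 9 = 279: P = (279 - 9) / 27 = 10.

P = 10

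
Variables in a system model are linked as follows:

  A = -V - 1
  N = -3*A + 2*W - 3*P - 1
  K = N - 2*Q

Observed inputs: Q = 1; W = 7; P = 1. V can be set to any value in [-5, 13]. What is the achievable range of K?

Substituting into the N equation gives N = 3*V + 13.
This gives K = 3*V + 11.
Linear in V, so extremes are at the endpoints: V = -5 gives K = -4; V = 13 gives K = 50.

-4 to 50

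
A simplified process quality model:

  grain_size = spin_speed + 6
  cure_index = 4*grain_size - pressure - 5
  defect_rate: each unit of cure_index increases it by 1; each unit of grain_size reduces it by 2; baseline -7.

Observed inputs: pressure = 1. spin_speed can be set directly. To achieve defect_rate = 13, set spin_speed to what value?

Substituting into the cure_index equation gives cure_index = 4*spin_speed + 18.
Substituting into the defect_rate equation gives defect_rate = 2*spin_speed - 1.
Solve 2*spin_speed - 1 = 13: spin_speed = (13 + 1) / 2 = 7.

spin_speed = 7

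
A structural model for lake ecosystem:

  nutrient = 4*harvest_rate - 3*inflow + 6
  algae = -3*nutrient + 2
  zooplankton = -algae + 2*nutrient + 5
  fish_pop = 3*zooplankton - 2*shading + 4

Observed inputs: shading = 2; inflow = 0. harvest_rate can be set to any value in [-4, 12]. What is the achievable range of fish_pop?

Substituting into the nutrient equation gives nutrient = 4*harvest_rate + 6.
Substituting into the algae equation gives algae = -12*harvest_rate - 16.
So zooplankton = 20*harvest_rate + 33.
Substituting into the fish_pop equation gives fish_pop = 60*harvest_rate + 99.
Linear in harvest_rate, so extremes are at the endpoints: harvest_rate = -4 gives fish_pop = -141; harvest_rate = 12 gives fish_pop = 819.

-141 to 819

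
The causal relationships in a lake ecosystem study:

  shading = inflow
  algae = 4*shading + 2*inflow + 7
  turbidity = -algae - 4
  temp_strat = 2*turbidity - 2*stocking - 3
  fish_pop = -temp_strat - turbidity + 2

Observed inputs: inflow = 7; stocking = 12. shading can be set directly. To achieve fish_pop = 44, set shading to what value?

shading = -5

Intervening on shading fixes its value directly, overriding its dependence on inflow.
Substituting into the algae equation gives algae = 4*shading + 21.
turbidity becomes -4*shading - 25.
So temp_strat = -8*shading - 77.
This gives fish_pop = 12*shading + 104.
Solve 12*shading + 104 = 44: shading = (44 - 104) / 12 = -5.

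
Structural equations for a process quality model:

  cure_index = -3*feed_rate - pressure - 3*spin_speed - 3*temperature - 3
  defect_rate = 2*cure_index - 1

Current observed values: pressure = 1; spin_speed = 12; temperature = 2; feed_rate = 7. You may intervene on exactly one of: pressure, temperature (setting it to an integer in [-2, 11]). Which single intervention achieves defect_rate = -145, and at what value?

Intervening on pressure: with other inputs at their observed values, defect_rate = -2*pressure - 133. Solving for -145 gives pressure = 6, within [-2, 11].
Intervening on temperature: defect_rate = -6*temperature - 123. Reaching -145 requires temperature = 11/3, not an integer.

set pressure = 6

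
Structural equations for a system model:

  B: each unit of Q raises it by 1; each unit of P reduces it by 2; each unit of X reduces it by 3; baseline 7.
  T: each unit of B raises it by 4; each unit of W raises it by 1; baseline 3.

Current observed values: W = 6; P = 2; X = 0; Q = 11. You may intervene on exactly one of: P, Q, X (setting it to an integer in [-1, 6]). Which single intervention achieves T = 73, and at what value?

set P = 1

Intervening on P: with other inputs at their observed values, T = -8*P + 81. Solving for 73 gives P = 1, within [-1, 6].
Intervening on Q: T = 4*Q + 21. Reaching 73 requires Q = 13, outside [-1, 6].
Intervening on X: T = -12*X + 65. Reaching 73 requires X = -2/3, not an integer.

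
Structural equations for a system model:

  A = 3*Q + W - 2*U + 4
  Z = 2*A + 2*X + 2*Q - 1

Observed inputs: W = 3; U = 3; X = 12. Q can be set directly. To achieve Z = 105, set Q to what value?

Q = 10

Substituting into the A equation gives A = 3*Q + 1.
So Z = 8*Q + 25.
Solve 8*Q + 25 = 105: Q = (105 - 25) / 8 = 10.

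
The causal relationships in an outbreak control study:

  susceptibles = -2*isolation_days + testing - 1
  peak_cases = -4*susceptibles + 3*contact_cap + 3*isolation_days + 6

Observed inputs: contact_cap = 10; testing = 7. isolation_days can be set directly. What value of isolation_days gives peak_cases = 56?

Substituting into the susceptibles equation gives susceptibles = -2*isolation_days + 6.
Substituting into the peak_cases equation gives peak_cases = 11*isolation_days + 12.
Solve 11*isolation_days + 12 = 56: isolation_days = (56 - 12) / 11 = 4.

isolation_days = 4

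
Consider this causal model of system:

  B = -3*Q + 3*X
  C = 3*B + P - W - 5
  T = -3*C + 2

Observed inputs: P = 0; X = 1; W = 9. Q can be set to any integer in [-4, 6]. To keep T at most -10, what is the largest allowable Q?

Q = -1

Substituting into the B equation gives B = -3*Q + 3.
This gives C = -9*Q - 5.
Substituting into the T equation gives T = 27*Q + 17.
Require 27*Q + 17 ≤ -10, so Q ≤ -1.
The largest integer in [-4, 6] satisfying this is -1.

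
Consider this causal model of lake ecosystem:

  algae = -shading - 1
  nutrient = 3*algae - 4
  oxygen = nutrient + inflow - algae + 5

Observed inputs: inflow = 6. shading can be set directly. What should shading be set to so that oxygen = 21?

Substituting into the nutrient equation gives nutrient = -3*shading - 7.
So oxygen = -2*shading + 5.
Solve -2*shading + 5 = 21: shading = (21 - 5) / -2 = -8.

shading = -8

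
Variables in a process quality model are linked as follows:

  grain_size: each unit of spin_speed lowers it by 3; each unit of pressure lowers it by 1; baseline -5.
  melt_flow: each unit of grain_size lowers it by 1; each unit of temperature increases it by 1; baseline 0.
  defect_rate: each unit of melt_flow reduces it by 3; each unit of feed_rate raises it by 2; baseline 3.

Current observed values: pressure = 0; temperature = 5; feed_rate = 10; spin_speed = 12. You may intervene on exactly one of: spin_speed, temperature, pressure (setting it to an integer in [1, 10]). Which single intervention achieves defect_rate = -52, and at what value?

set spin_speed = 5

Intervening on spin_speed: with other inputs at their observed values, defect_rate = -9*spin_speed - 7. Solving for -52 gives spin_speed = 5, within [1, 10].
Intervening on temperature: defect_rate = -3*temperature - 100. Reaching -52 requires temperature = -16, outside [1, 10].
Intervening on pressure: defect_rate = -3*pressure - 115. Reaching -52 requires pressure = -21, outside [1, 10].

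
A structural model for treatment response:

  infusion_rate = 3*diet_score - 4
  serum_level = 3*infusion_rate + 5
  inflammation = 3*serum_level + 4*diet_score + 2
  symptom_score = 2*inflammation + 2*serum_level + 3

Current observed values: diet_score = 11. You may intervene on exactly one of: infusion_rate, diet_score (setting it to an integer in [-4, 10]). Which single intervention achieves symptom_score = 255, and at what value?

set infusion_rate = 5

Intervening on infusion_rate: with other inputs at their observed values, symptom_score = 24*infusion_rate + 135. Solving for 255 gives infusion_rate = 5, within [-4, 10].
Intervening on diet_score: symptom_score = 80*diet_score - 49. Reaching 255 requires diet_score = 19/5, not an integer.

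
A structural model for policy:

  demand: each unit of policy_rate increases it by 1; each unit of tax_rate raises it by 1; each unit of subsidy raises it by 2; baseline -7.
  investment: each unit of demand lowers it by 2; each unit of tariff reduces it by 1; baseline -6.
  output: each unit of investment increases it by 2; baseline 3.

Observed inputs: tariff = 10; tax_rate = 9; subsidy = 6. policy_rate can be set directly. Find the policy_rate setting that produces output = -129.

Substituting into the demand equation gives demand = policy_rate + 14.
Substituting into the investment equation gives investment = -2*policy_rate - 44.
Substituting into the output equation gives output = -4*policy_rate - 85.
Solve -4*policy_rate - 85 = -129: policy_rate = (-129 + 85) / -4 = 11.

policy_rate = 11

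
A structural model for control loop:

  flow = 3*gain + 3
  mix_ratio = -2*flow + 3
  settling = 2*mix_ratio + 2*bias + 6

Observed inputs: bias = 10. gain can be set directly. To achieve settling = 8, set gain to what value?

Substituting into the mix_ratio equation gives mix_ratio = -6*gain - 3.
So settling = -12*gain + 20.
Solve -12*gain + 20 = 8: gain = (8 - 20) / -12 = 1.

gain = 1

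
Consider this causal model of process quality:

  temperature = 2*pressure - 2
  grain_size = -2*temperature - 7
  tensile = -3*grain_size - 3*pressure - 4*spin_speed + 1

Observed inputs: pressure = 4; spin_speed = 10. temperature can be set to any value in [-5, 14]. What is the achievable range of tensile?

Intervening on temperature fixes its value directly, overriding its dependence on pressure.
Substituting into the tensile equation gives tensile = 6*temperature - 30.
Linear in temperature, so extremes are at the endpoints: temperature = -5 gives tensile = -60; temperature = 14 gives tensile = 54.

-60 to 54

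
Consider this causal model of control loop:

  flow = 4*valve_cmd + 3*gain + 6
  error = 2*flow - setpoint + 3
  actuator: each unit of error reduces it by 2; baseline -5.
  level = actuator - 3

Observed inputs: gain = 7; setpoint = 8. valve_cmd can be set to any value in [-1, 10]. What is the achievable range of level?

-266 to -90

Substituting into the flow equation gives flow = 4*valve_cmd + 27.
Substituting into the error equation gives error = 8*valve_cmd + 49.
Substituting into the actuator equation gives actuator = -16*valve_cmd - 103.
level becomes -16*valve_cmd - 106.
Linear in valve_cmd, so extremes are at the endpoints: valve_cmd = -1 gives level = -90; valve_cmd = 10 gives level = -266.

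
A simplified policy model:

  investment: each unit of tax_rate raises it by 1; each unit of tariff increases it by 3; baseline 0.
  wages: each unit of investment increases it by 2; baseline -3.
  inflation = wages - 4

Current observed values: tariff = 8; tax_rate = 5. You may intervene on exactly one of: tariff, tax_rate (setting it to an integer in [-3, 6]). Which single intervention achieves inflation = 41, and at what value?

set tax_rate = 0

Intervening on tariff: inflation = 6*tariff + 3. Reaching 41 requires tariff = 19/3, not an integer.
Intervening on tax_rate: with other inputs at their observed values, inflation = 2*tax_rate + 41. Solving for 41 gives tax_rate = 0, within [-3, 6].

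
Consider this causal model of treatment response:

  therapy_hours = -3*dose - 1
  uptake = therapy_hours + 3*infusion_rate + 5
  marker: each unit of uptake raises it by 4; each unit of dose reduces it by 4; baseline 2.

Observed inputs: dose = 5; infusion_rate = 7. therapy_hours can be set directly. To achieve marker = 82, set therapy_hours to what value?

therapy_hours = -1

Intervening on therapy_hours fixes its value directly, overriding its dependence on dose.
Substituting into the uptake equation gives uptake = therapy_hours + 26.
This gives marker = 4*therapy_hours + 86.
Solve 4*therapy_hours + 86 = 82: therapy_hours = (82 - 86) / 4 = -1.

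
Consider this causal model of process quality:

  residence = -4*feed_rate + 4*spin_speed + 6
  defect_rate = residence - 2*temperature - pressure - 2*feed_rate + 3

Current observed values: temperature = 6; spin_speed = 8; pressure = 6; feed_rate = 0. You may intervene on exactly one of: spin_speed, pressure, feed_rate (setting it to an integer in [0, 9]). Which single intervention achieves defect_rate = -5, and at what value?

Intervening on spin_speed: with other inputs at their observed values, defect_rate = 4*spin_speed - 9. Solving for -5 gives spin_speed = 1, within [0, 9].
Intervening on pressure: defect_rate = -pressure + 29. Reaching -5 requires pressure = 34, outside [0, 9].
Intervening on feed_rate: defect_rate = -6*feed_rate + 23. Reaching -5 requires feed_rate = 14/3, not an integer.

set spin_speed = 1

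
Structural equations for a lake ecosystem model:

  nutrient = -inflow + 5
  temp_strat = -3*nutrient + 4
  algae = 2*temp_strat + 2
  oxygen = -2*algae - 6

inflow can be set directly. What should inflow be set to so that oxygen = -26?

inflow = 5

Substituting into the temp_strat equation gives temp_strat = 3*inflow - 11.
This gives algae = 6*inflow - 20.
Substituting into the oxygen equation gives oxygen = -12*inflow + 34.
Solve -12*inflow + 34 = -26: inflow = (-26 - 34) / -12 = 5.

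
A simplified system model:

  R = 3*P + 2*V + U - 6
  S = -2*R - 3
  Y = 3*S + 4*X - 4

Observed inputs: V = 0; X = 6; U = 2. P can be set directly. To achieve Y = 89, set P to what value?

Substituting into the R equation gives R = 3*P - 4.
Substituting into the S equation gives S = -6*P + 5.
This gives Y = -18*P + 35.
Solve -18*P + 35 = 89: P = (89 - 35) / -18 = -3.

P = -3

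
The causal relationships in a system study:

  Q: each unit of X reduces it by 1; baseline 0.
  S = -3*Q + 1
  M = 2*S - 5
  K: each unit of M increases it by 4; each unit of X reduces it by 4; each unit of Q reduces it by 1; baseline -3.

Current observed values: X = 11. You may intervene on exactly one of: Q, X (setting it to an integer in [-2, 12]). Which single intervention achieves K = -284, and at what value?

set Q = 9

Intervening on Q: with other inputs at their observed values, K = -25*Q - 59. Solving for -284 gives Q = 9, within [-2, 12].
Intervening on X: K = 21*X - 15. Reaching -284 requires X = -269/21, not an integer.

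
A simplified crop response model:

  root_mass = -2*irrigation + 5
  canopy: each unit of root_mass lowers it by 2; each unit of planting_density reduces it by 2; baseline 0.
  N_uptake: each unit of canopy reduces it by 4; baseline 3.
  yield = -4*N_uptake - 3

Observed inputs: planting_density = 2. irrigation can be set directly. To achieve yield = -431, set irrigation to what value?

Substituting into the canopy equation gives canopy = 4*irrigation - 14.
N_uptake becomes -16*irrigation + 59.
Substituting into the yield equation gives yield = 64*irrigation - 239.
Solve 64*irrigation - 239 = -431: irrigation = (-431 + 239) / 64 = -3.

irrigation = -3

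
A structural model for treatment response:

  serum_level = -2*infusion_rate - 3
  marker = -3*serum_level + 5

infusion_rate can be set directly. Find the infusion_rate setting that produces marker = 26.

Substituting into the marker equation gives marker = 6*infusion_rate + 14.
Solve 6*infusion_rate + 14 = 26: infusion_rate = (26 - 14) / 6 = 2.

infusion_rate = 2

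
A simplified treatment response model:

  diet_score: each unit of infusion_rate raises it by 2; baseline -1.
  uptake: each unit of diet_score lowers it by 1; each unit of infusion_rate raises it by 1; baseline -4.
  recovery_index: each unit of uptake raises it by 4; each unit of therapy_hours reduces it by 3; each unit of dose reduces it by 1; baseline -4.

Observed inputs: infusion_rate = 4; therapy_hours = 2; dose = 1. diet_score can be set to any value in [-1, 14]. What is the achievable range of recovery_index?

-67 to -7

Intervening on diet_score fixes its value directly, overriding its dependence on infusion_rate.
Substituting into the uptake equation gives uptake = -diet_score.
Substituting into the recovery_index equation gives recovery_index = -4*diet_score - 11.
Linear in diet_score, so extremes are at the endpoints: diet_score = -1 gives recovery_index = -7; diet_score = 14 gives recovery_index = -67.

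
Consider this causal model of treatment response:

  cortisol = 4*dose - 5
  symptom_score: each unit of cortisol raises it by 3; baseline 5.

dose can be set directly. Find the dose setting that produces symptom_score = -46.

dose = -3

Substituting into the symptom_score equation gives symptom_score = 12*dose - 10.
Solve 12*dose - 10 = -46: dose = (-46 + 10) / 12 = -3.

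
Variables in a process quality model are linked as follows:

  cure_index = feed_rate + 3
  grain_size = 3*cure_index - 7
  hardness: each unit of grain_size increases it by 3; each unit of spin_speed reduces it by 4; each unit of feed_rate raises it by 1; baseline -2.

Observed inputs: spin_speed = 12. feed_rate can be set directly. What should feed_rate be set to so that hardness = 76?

Substituting into the grain_size equation gives grain_size = 3*feed_rate + 2.
Substituting into the hardness equation gives hardness = 10*feed_rate - 44.
Solve 10*feed_rate - 44 = 76: feed_rate = (76 + 44) / 10 = 12.

feed_rate = 12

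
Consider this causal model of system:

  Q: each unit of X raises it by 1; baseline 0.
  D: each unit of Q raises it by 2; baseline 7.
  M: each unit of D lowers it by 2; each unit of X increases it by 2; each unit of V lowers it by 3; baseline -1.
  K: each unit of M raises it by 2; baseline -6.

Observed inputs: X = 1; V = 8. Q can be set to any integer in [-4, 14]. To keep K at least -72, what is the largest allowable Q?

Q = -1

Intervening on Q fixes its value directly, overriding its dependence on X.
Substituting into the M equation gives M = -4*Q - 37.
Substituting into the K equation gives K = -8*Q - 80.
Require -8*Q - 80 ≥ -72, so Q ≤ -1.
The largest integer in [-4, 14] satisfying this is -1.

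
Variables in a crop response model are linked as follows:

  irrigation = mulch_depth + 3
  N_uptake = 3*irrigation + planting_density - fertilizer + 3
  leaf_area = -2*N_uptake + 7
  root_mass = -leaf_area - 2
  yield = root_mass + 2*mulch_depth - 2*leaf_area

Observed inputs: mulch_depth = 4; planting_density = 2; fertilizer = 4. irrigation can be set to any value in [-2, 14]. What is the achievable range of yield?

Intervening on irrigation fixes its value directly, overriding its dependence on mulch_depth.
Substituting into the N_uptake equation gives N_uptake = 3*irrigation + 1.
Substituting into the leaf_area equation gives leaf_area = -6*irrigation + 5.
This gives root_mass = 6*irrigation - 7.
So yield = 18*irrigation - 9.
Linear in irrigation, so extremes are at the endpoints: irrigation = -2 gives yield = -45; irrigation = 14 gives yield = 243.

-45 to 243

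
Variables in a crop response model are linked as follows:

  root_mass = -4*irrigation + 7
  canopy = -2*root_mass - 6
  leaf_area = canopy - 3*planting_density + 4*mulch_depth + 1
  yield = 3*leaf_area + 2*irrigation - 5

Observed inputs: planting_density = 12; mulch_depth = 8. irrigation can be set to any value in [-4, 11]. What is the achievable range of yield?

-178 to 212

Substituting into the canopy equation gives canopy = 8*irrigation - 20.
This gives leaf_area = 8*irrigation - 23.
yield becomes 26*irrigation - 74.
Linear in irrigation, so extremes are at the endpoints: irrigation = -4 gives yield = -178; irrigation = 11 gives yield = 212.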